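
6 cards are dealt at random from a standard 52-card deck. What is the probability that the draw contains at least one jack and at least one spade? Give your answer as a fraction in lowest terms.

There are C(52,6) = 20358520 possible draws.
By inclusion-exclusion on the complements, draws missing all jacks or all spades: C(48,6) + C(39,6) − C(36,6) = 12271512 + 3262623 − 1947792 = 13586343.
So draws with at least one of each: 20358520 − 13586343 = 6772177, probability 6772177/20358520.

6772177/20358520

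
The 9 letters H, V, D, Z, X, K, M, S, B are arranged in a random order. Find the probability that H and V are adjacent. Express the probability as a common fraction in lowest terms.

2/9

There are 9! = 362880 arrangements.
Treat H and V as a block: 8! arrangements of the blocks × 2 orders within the block = 2·40320 = 80640.
Probability = 80640/362880 = 2/9.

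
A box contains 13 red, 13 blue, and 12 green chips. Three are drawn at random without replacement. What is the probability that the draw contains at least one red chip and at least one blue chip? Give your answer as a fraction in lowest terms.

There are C(38,3) = 8436 possible draws.
By inclusion-exclusion on the complements, draws missing all red or all blue: C(25,3) + C(25,3) − C(12,3) = 2300 + 2300 − 220 = 4380.
So draws with at least one of each: 8436 − 4380 = 4056, probability 4056/8436 = 338/703.

338/703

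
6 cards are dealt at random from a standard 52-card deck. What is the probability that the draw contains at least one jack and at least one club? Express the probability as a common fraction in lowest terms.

6772177/20358520

There are C(52,6) = 20358520 possible draws.
By inclusion-exclusion on the complements, draws missing all jacks or all clubs: C(48,6) + C(39,6) − C(36,6) = 12271512 + 3262623 − 1947792 = 13586343.
So draws with at least one of each: 20358520 − 13586343 = 6772177, probability 6772177/20358520.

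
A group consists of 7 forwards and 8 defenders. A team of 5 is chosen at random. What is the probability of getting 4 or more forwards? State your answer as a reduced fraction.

Total selections: C(15,5) = 3003.
Favorable selections (4 or more forwards): C(7,4)·C(8,1) + C(7,5)·C(8,0) = 280 + 21 = 301.
Probability = 301/3003 = 43/429.

43/429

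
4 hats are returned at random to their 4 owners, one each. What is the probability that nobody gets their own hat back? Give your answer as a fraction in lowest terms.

3/8

There are 4! = 24 assignments.
By inclusion-exclusion, assignments with no fixed points: C(4,0)·4! − C(4,1)·3! + C(4,2)·2! − C(4,3)·1! + C(4,4)·0! = 9.
Probability = 9/24 = 3/8.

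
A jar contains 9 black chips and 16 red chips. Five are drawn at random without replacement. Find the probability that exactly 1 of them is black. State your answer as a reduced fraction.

There are C(25,5) = 53130 ways to choose 5 from 25.
Selections with exactly 1 black: choose 1 of the 9 black and 4 of the 16 red, C(9,1)·C(16,4) = 9·1820 = 16380.
Probability = 16380/53130 = 78/253.

78/253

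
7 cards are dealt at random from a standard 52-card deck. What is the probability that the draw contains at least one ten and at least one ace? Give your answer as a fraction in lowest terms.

3105873/16723070

There are C(52,7) = 133784560 possible draws.
By inclusion-exclusion on the complements, draws missing all tens or all aces: C(48,7) + C(48,7) − C(44,7) = 73629072 + 73629072 − 38320568 = 108937576.
So draws with at least one of each: 133784560 − 108937576 = 24846984, probability 24846984/133784560 = 3105873/16723070.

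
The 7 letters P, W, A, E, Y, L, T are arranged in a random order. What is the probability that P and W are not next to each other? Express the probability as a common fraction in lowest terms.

There are 7! = 5040 arrangements.
Arrangements with P and W adjacent: 2·6! = 1440.
So not adjacent: 5040 − 1440 = 3600, probability 3600/5040 = 5/7.

5/7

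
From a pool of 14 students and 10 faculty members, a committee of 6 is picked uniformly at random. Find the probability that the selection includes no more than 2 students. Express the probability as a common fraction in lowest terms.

There are C(24,6) = 134596 ways to choose the 6.
Favorable selections (no more than 2 students): C(14,0)·C(10,6) + C(14,1)·C(10,5) + C(14,2)·C(10,4) = 210 + 3528 + 19110 = 22848.
Probability = 22848/134596 = 816/4807.

816/4807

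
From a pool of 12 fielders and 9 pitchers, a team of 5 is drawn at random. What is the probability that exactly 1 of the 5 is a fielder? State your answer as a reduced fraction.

24/323

Total number of selections: C(21,5) = 20349.
Selections with exactly 1 fielder: choose 1 of the 12 fielders and 4 of the 9 pitchers, C(12,1)·C(9,4) = 12·126 = 1512.
Probability = 1512/20349 = 24/323.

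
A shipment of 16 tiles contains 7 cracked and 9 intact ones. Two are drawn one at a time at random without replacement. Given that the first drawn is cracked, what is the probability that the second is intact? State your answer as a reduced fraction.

After removing one cracked, 15 remain: 6 cracked and 9 intact.
So the probability the next is intact is 9/15 = 3/5.

3/5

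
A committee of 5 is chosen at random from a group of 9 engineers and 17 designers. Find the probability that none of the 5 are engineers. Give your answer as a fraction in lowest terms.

There are C(26,5) = 65780 possible selections.
Selections with no engineers (all designers): C(17,5) = 6188.
Probability = 6188/65780 = 119/1265.

119/1265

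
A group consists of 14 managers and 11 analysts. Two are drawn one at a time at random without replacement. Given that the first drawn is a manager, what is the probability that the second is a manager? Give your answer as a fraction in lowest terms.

After removing one manager, 24 remain: 13 managers and 11 analysts.
So the probability the next is a manager is 13/24.

13/24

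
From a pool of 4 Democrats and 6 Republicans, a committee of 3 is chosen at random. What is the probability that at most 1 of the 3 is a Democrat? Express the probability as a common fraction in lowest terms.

Total selections: C(10,3) = 120.
Favorable selections (at most 1 Democrat): C(4,0)·C(6,3) + C(4,1)·C(6,2) = 20 + 60 = 80.
Probability = 80/120 = 2/3.

2/3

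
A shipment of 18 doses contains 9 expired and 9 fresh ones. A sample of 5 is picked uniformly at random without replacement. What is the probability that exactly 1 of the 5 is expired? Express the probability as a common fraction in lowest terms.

9/68

Total number of selections: C(18,5) = 8568.
Selections with exactly 1 expired: choose 1 of the 9 expired and 4 of the 9 fresh, C(9,1)·C(9,4) = 9·126 = 1134.
Probability = 1134/8568 = 9/68.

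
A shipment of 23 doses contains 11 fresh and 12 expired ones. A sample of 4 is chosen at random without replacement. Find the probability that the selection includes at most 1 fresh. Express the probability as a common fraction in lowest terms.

53/161

Total selections: C(23,4) = 8855.
Favorable selections (at most 1 fresh): C(11,0)·C(12,4) + C(11,1)·C(12,3) = 495 + 2420 = 2915.
Probability = 2915/8855 = 53/161.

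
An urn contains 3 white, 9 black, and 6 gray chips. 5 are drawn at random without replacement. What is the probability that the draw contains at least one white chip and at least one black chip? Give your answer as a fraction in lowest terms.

605/952

There are C(18,5) = 8568 possible draws.
By inclusion-exclusion on the complements, draws missing all white or all black: C(15,5) + C(9,5) − C(6,5) = 3003 + 126 − 6 = 3123.
So draws with at least one of each: 8568 − 3123 = 5445, probability 5445/8568 = 605/952.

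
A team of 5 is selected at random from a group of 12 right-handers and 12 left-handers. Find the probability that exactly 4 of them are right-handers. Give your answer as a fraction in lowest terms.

45/322

Total number of selections: C(24,5) = 42504.
Selections with exactly 4 right-handers: choose 4 of the 12 right-handers and 1 of the 12 left-handers, C(12,4)·C(12,1) = 495·12 = 5940.
Probability = 5940/42504 = 45/322.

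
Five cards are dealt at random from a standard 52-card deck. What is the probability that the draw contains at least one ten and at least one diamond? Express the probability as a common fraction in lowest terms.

There are C(52,5) = 2598960 possible draws.
By inclusion-exclusion on the complements, draws missing all tens or all diamonds: C(48,5) + C(39,5) − C(36,5) = 1712304 + 575757 − 376992 = 1911069.
So draws with at least one of each: 2598960 − 1911069 = 687891, probability 687891/2598960 = 229297/866320.

229297/866320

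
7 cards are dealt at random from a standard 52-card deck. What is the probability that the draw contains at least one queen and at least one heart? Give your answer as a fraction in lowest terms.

There are C(52,7) = 133784560 possible draws.
By inclusion-exclusion on the complements, draws missing all queens or all hearts: C(48,7) + C(39,7) − C(36,7) = 73629072 + 15380937 − 8347680 = 80662329.
So draws with at least one of each: 133784560 − 80662329 = 53122231, probability 53122231/133784560.

53122231/133784560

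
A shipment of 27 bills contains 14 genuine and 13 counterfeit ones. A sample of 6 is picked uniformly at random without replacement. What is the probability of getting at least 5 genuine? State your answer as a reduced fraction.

203/2070

There are C(27,6) = 296010 ways to choose the 6.
Favorable selections (at least 5 genuine): C(14,5)·C(13,1) + C(14,6)·C(13,0) = 26026 + 3003 = 29029.
Probability = 29029/296010 = 203/2070.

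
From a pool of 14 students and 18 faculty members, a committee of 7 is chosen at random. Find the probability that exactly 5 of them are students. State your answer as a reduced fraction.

1309/14384

There are C(32,7) = 3365856 ways to choose 7 from 32.
Selections with exactly 5 students: choose 5 of the 14 students and 2 of the 18 faculty members, C(14,5)·C(18,2) = 2002·153 = 306306.
Probability = 306306/3365856 = 1309/14384.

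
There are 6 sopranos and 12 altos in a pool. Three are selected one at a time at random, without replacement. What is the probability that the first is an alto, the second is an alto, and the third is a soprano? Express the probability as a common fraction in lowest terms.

11/68

Multiply the conditional probabilities at each draw: 12/18 · 11/17 · 6/16 = 792/4896 = 11/68.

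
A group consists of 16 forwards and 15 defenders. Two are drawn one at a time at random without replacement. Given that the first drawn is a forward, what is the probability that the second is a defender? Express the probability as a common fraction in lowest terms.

1/2

After removing one forward, 30 remain: 15 forwards and 15 defenders.
So the probability the next is a defender is 15/30 = 1/2.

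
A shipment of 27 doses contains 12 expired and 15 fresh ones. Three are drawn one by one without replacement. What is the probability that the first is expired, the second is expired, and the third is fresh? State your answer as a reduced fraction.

22/195

Multiply the conditional probabilities at each draw: 12/27 · 11/26 · 15/25 = 1980/17550 = 22/195.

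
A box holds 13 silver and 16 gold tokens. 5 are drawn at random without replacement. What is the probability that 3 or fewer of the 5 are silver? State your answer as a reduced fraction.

Total selections: C(29,5) = 118755.
Count the complement (more than 3 silver): C(13,4)·C(16,1) + C(13,5)·C(16,0) = 11440 + 1287 = 12727.
Probability = 1 − 12727/118755 = 106028/118755 = 8156/9135.

8156/9135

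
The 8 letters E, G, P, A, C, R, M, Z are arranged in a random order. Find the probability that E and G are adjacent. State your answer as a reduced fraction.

There are 8! = 40320 arrangements.
Treat E and G as a block: 7! arrangements of the blocks × 2 orders within the block = 2·5040 = 10080.
Probability = 10080/40320 = 1/4.

1/4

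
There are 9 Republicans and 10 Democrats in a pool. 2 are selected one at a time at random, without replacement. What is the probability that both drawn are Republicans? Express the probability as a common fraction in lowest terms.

4/19

Multiply the conditional probabilities at each draw: 9/19 · 8/18 = 72/342 = 4/19.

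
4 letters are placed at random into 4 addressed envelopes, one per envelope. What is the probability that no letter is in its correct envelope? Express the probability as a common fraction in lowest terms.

There are 4! = 24 assignments.
By inclusion-exclusion, assignments with no fixed points: C(4,0)·4! − C(4,1)·3! + C(4,2)·2! − C(4,3)·1! + C(4,4)·0! = 9.
Probability = 9/24 = 3/8.

3/8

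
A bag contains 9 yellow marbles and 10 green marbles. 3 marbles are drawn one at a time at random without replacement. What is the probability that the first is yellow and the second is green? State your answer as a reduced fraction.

Multiply the conditional probabilities at each draw: 9/19 · 10/18 = 90/342 = 5/19.

5/19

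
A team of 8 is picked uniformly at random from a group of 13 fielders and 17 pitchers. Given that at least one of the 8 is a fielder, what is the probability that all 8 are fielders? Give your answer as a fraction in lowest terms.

Work in counts. Selections with at least one fielder: C(30,8) − C(17,8) = 5852925 − 24310 = 5828615.
Of those, selections where all 8 are fielders: C(13,8) = 1287.
Conditional probability = 1287/5828615 = 99/448355.

99/448355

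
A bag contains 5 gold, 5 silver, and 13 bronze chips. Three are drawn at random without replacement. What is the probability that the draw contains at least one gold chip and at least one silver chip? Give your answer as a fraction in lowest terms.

425/1771

There are C(23,3) = 1771 possible draws.
By inclusion-exclusion on the complements, draws missing all gold or all silver: C(18,3) + C(18,3) − C(13,3) = 816 + 816 − 286 = 1346.
So draws with at least one of each: 1771 − 1346 = 425, probability 425/1771.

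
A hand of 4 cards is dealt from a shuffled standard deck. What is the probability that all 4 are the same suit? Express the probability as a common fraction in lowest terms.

There are C(52,4) = 270725 possible 4-card hands.
Hands of one suit: 4 suits × C(13,4) = 4·715 = 2860.
Probability = 2860/270725 = 44/4165.

44/4165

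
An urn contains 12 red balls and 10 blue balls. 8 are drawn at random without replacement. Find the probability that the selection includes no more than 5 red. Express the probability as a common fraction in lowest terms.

545/646

Total selections: C(22,8) = 319770.
Count the complement (more than 5 red): C(12,6)·C(10,2) + C(12,7)·C(10,1) + C(12,8)·C(10,0) = 41580 + 7920 + 495 = 49995.
Probability = 1 − 49995/319770 = 269775/319770 = 545/646.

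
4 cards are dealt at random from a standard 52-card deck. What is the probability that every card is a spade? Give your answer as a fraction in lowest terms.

11/4165

There are C(52,4) = 270725 possible 4-card hands.
Hands that are all spades: C(13,4) = 715.
Probability = 715/270725 = 11/4165.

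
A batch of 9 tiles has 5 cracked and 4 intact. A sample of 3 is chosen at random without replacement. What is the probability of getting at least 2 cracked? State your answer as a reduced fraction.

Total selections: C(9,3) = 84.
Favorable selections (at least 2 cracked): C(5,2)·C(4,1) + C(5,3)·C(4,0) = 40 + 10 = 50.
Probability = 50/84 = 25/42.

25/42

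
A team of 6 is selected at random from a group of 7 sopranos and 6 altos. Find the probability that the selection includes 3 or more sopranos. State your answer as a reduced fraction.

679/858

There are C(13,6) = 1716 ways to choose the 6.
Favorable selections (3 or more sopranos): C(7,3)·C(6,3) + C(7,4)·C(6,2) + C(7,5)·C(6,1) + C(7,6)·C(6,0) = 700 + 525 + 126 + 7 = 1358.
Probability = 1358/1716 = 679/858.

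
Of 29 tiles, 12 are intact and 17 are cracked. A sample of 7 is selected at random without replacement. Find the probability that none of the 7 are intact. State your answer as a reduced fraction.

There are C(29,7) = 1560780 possible selections.
Selections with no intact (all cracked): C(17,7) = 19448.
Probability = 19448/1560780 = 374/30015.

374/30015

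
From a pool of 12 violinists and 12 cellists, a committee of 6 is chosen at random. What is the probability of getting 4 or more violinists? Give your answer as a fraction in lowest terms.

1959/6118

There are C(24,6) = 134596 ways to choose the 6.
Favorable selections (4 or more violinists): C(12,4)·C(12,2) + C(12,5)·C(12,1) + C(12,6)·C(12,0) = 32670 + 9504 + 924 = 43098.
Probability = 43098/134596 = 1959/6118.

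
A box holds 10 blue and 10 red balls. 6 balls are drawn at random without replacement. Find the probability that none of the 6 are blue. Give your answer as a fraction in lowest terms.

There are C(20,6) = 38760 possible selections.
Selections with no blue (all red): C(10,6) = 210.
Probability = 210/38760 = 7/1292.

7/1292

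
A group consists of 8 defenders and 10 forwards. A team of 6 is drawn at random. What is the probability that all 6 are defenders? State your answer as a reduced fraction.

There are C(18,6) = 18564 possible selections.
Selections with all defenders: C(8,6) = 28.
Probability = 28/18564 = 1/663.

1/663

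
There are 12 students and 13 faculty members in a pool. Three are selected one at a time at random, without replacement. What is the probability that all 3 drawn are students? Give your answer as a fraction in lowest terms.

11/115

Multiply the conditional probabilities at each draw: 12/25 · 11/24 · 10/23 = 1320/13800 = 11/115.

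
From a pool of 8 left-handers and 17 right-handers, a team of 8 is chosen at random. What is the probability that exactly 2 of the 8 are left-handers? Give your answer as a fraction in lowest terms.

346528/1081575

There are C(25,8) = 1081575 ways to choose 8 from 25.
Selections with exactly 2 left-handers: choose 2 of the 8 left-handers and 6 of the 17 right-handers, C(8,2)·C(17,6) = 28·12376 = 346528.
Probability = 346528/1081575.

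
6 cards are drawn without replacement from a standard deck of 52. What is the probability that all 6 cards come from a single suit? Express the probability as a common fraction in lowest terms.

66/195755

There are C(52,6) = 20358520 possible 6-card hands.
Hands of one suit: 4 suits × C(13,6) = 4·1716 = 6864.
Probability = 6864/20358520 = 66/195755.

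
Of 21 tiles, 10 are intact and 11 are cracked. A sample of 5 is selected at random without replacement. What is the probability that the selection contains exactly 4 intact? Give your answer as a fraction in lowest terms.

110/969

The sample space is all 5-subsets of the 21: C(21,5) = 20349.
Selections with exactly 4 intact: choose 4 of the 10 intact and 1 of the 11 cracked, C(10,4)·C(11,1) = 210·11 = 2310.
Probability = 2310/20349 = 110/969.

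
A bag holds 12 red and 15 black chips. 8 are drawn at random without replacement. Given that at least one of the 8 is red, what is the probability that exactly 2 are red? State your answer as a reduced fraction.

Work in counts. Selections with at least one red: C(27,8) − C(15,8) = 2220075 − 6435 = 2213640.
Of those, selections where exactly 2 are red: C(12,2)·C(15,6) = 66·5005 = 330330.
Conditional probability = 330330/2213640 = 77/516.

77/516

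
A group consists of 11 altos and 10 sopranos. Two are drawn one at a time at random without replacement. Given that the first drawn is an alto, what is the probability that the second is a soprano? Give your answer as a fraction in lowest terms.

1/2

After removing one alto, 20 remain: 10 altos and 10 sopranos.
So the probability the next is a soprano is 10/20 = 1/2.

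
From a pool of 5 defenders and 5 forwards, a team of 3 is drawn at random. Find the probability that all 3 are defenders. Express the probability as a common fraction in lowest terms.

1/12

There are C(10,3) = 120 possible selections.
Selections with all defenders: C(5,3) = 10.
Probability = 10/120 = 1/12.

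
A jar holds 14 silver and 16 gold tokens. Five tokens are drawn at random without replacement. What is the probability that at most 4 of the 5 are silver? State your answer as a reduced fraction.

Total selections: C(30,5) = 142506.
The complement is exactly 5 silver: C(14,5)·C(16,0) = 2002.
Probability = 1 − 2002/142506 = 140504/142506 = 772/783.

772/783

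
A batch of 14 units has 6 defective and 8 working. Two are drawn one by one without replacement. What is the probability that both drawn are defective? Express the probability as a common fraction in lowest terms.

Multiply the conditional probabilities at each draw: 6/14 · 5/13 = 30/182 = 15/91.

15/91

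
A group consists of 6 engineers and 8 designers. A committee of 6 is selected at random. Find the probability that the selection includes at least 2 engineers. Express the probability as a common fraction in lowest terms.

Total selections: C(14,6) = 3003.
Count the complement (fewer than 2 engineers): C(6,0)·C(8,6) + C(6,1)·C(8,5) = 28 + 336 = 364.
Probability = 1 − 364/3003 = 2639/3003 = 29/33.

29/33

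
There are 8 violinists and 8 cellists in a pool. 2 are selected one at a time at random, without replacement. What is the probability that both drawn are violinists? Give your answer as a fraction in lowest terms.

Multiply the conditional probabilities at each draw: 8/16 · 7/15 = 56/240 = 7/30.

7/30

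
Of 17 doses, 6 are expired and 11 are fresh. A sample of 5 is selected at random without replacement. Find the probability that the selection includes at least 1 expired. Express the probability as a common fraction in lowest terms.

409/442

Total selections: C(17,5) = 6188.
Favorable selections (at least 1 expired): C(6,1)·C(11,4) + C(6,2)·C(11,3) + C(6,3)·C(11,2) + C(6,4)·C(11,1) + C(6,5)·C(11,0) = 1980 + 2475 + 1100 + 165 + 6 = 5726.
Probability = 5726/6188 = 409/442.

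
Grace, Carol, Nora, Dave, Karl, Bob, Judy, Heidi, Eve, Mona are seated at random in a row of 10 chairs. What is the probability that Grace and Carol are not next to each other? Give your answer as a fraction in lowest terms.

4/5

There are 10! = 3628800 arrangements.
Arrangements with Grace and Carol adjacent: 2·9! = 725760.
So not adjacent: 3628800 − 725760 = 2903040, probability 2903040/3628800 = 4/5.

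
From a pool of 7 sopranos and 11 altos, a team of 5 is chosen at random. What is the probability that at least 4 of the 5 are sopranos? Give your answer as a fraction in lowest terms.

29/612

There are C(18,5) = 8568 ways to choose the 5.
Favorable selections (at least 4 sopranos): C(7,4)·C(11,1) + C(7,5)·C(11,0) = 385 + 21 = 406.
Probability = 406/8568 = 29/612.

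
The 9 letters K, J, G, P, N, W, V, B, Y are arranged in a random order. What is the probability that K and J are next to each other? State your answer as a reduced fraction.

2/9

There are 9! = 362880 arrangements.
Treat K and J as a block: 8! arrangements of the blocks × 2 orders within the block = 2·40320 = 80640.
Probability = 80640/362880 = 2/9.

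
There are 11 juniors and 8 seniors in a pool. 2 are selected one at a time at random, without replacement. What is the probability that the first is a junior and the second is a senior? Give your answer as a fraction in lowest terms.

Multiply the conditional probabilities at each draw: 11/19 · 8/18 = 88/342 = 44/171.

44/171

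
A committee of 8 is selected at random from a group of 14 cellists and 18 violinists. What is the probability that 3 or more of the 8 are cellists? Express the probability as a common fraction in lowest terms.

Total selections: C(32,8) = 10518300.
Count the complement (fewer than 3 cellists): C(14,0)·C(18,8) + C(14,1)·C(18,7) + C(14,2)·C(18,6) = 43758 + 445536 + 1689324 = 2178618.
Probability = 1 − 2178618/10518300 = 8339682/10518300 = 3449/4350.

3449/4350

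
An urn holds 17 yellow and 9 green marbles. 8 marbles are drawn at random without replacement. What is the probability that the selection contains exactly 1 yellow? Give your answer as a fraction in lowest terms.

612/1562275

Total number of selections: C(26,8) = 1562275.
Selections with exactly 1 yellow: choose 1 of the 17 yellow and 7 of the 9 green, C(17,1)·C(9,7) = 17·36 = 612.
Probability = 612/1562275.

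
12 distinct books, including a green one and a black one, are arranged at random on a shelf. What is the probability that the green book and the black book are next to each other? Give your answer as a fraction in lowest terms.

There are 12! = 479001600 arrangements.
Treat the green book and the black book as a block: 11! arrangements of the blocks × 2 orders within the block = 2·39916800 = 79833600.
Probability = 79833600/479001600 = 1/6.

1/6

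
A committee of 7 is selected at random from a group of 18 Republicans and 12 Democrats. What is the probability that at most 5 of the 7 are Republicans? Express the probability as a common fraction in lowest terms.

1903/2175

There are C(30,7) = 2035800 ways to choose the 7.
Favorable selections (at most 5 Republicans): C(18,0)·C(12,7) + C(18,1)·C(12,6) + C(18,2)·C(12,5) + C(18,3)·C(12,4) + C(18,4)·C(12,3) + C(18,5)·C(12,2) = 792 + 16632 + 121176 + 403920 + 673200 + 565488 = 1781208.
Probability = 1781208/2035800 = 1903/2175.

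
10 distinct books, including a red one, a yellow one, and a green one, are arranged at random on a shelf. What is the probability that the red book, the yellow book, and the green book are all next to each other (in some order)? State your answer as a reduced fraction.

There are 10! = 3628800 arrangements.
Treat the three as one block: 8! placements × 3! orders within the block = 40320·6 = 241920.
Probability = 241920/3628800 = 1/15.

1/15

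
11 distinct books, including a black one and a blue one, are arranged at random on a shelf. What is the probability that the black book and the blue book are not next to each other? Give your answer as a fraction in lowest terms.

9/11

There are 11! = 39916800 arrangements.
Arrangements with the black book and the blue book adjacent: 2·10! = 7257600.
So not adjacent: 39916800 − 7257600 = 32659200, probability 32659200/39916800 = 9/11.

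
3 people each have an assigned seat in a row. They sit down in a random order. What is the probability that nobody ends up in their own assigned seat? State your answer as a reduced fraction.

There are 3! = 6 seatings.
By inclusion-exclusion, seatings with no fixed points: C(3,0)·3! − C(3,1)·2! + C(3,2)·1! − C(3,3)·0! = 2.
Probability = 2/6 = 1/3.

1/3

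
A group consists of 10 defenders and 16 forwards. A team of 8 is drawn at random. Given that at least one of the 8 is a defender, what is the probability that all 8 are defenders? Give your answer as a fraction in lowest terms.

Work in counts. Selections with at least one defender: C(26,8) − C(16,8) = 1562275 − 12870 = 1549405.
Of those, selections where all 8 are defenders: C(10,8) = 45.
Conditional probability = 45/1549405 = 9/309881.

9/309881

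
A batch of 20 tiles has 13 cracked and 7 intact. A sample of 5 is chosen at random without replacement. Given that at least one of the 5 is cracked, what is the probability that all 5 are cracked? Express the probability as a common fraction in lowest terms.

Work in counts. Selections with at least one cracked: C(20,5) − C(7,5) = 15504 − 21 = 15483.
Of those, selections where all 5 are cracked: C(13,5) = 1287.
Conditional probability = 1287/15483 = 33/397.

33/397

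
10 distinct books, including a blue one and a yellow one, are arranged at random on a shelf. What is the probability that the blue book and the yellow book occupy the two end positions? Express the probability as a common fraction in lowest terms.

There are 10! = 3628800 arrangements.
Place the blue book and the yellow book at the ends in 2 ways, arrange the remaining 8 in 8! = 40320 ways: 2·40320 = 80640.
Probability = 80640/3628800 = 1/45.

1/45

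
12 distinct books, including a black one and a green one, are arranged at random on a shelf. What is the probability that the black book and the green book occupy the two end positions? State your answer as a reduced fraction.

1/66

There are 12! = 479001600 arrangements.
Place the black book and the green book at the ends in 2 ways, arrange the remaining 10 in 10! = 3628800 ways: 2·3628800 = 7257600.
Probability = 7257600/479001600 = 1/66.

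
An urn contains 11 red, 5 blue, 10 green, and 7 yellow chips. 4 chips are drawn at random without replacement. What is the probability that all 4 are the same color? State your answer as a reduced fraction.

There are C(33,4) = 40920 ways to draw 4 chips.
All same color: C(11,4) + C(5,4) + C(10,4) + C(7,4) = 330 + 5 + 210 + 35 = 580.
Probability = 580/40920 = 29/2046.

29/2046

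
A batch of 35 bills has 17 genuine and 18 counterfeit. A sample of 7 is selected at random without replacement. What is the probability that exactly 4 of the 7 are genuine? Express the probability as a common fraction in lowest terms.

The sample space is all 7-subsets of the 35: C(35,7) = 6724520.
Selections with exactly 4 genuine: choose 4 of the 17 genuine and 3 of the 18 counterfeit, C(17,4)·C(18,3) = 2380·816 = 1942080.
Probability = 1942080/6724520 = 2856/9889.

2856/9889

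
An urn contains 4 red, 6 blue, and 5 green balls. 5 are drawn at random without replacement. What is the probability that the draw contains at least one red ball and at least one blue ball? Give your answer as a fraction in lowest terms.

There are C(15,5) = 3003 possible draws.
By inclusion-exclusion on the complements, draws missing all red or all blue: C(11,5) + C(9,5) − C(5,5) = 462 + 126 − 1 = 587.
So draws with at least one of each: 3003 − 587 = 2416, probability 2416/3003.

2416/3003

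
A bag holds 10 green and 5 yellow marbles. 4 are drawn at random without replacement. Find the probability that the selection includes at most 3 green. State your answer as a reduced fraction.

11/13

There are C(15,4) = 1365 ways to choose the 4.
Favorable selections (at most 3 green): C(10,0)·C(5,4) + C(10,1)·C(5,3) + C(10,2)·C(5,2) + C(10,3)·C(5,1) = 5 + 100 + 450 + 600 = 1155.
Probability = 1155/1365 = 11/13.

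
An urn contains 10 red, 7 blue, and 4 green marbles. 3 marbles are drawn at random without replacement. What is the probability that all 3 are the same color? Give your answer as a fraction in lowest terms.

159/1330

There are C(21,3) = 1330 ways to draw 3 marbles.
All same color: C(10,3) + C(7,3) + C(4,3) = 120 + 35 + 4 = 159.
Probability = 159/1330.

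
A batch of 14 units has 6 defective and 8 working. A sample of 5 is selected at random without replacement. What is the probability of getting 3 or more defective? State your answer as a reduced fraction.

There are C(14,5) = 2002 ways to choose the 5.
Favorable selections (3 or more defective): C(6,3)·C(8,2) + C(6,4)·C(8,1) + C(6,5)·C(8,0) = 560 + 120 + 6 = 686.
Probability = 686/2002 = 49/143.

49/143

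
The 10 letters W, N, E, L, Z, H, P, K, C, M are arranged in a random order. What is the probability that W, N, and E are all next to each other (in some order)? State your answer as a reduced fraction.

1/15

There are 10! = 3628800 arrangements.
Treat the three as one block: 8! placements × 3! orders within the block = 40320·6 = 241920.
Probability = 241920/3628800 = 1/15.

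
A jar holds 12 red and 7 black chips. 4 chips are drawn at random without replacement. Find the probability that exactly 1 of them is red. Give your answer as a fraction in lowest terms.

35/323

The sample space is all 4-subsets of the 19: C(19,4) = 3876.
Selections with exactly 1 red: choose 1 of the 12 red and 3 of the 7 black, C(12,1)·C(7,3) = 12·35 = 420.
Probability = 420/3876 = 35/323.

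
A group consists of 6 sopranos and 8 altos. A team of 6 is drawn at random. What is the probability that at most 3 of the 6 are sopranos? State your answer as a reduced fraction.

There are C(14,6) = 3003 ways to choose the 6.
Favorable selections (at most 3 sopranos): C(6,0)·C(8,6) + C(6,1)·C(8,5) + C(6,2)·C(8,4) + C(6,3)·C(8,3) = 28 + 336 + 1050 + 1120 = 2534.
Probability = 2534/3003 = 362/429.

362/429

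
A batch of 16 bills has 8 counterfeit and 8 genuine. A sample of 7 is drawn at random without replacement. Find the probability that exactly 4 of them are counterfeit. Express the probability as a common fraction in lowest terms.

There are C(16,7) = 11440 ways to choose 7 from 16.
Selections with exactly 4 counterfeit: choose 4 of the 8 counterfeit and 3 of the 8 genuine, C(8,4)·C(8,3) = 70·56 = 3920.
Probability = 3920/11440 = 49/143.

49/143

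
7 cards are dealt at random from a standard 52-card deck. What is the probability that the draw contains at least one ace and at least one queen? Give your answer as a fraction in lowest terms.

There are C(52,7) = 133784560 possible draws.
By inclusion-exclusion on the complements, draws missing all aces or all queens: C(48,7) + C(48,7) − C(44,7) = 73629072 + 73629072 − 38320568 = 108937576.
So draws with at least one of each: 133784560 − 108937576 = 24846984, probability 24846984/133784560 = 3105873/16723070.

3105873/16723070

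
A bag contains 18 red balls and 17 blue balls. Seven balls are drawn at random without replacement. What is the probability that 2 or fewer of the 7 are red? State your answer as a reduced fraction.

There are C(35,7) = 6724520 ways to choose the 7.
Favorable selections (2 or fewer red): C(18,0)·C(17,7) + C(18,1)·C(17,6) + C(18,2)·C(17,5) = 19448 + 222768 + 946764 = 1188980.
Probability = 1188980/6724520 = 3497/19778.

3497/19778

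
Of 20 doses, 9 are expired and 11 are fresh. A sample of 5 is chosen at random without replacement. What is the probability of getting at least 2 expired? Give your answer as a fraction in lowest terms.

503/646

Total selections: C(20,5) = 15504.
Count the complement (fewer than 2 expired): C(9,0)·C(11,5) + C(9,1)·C(11,4) = 462 + 2970 = 3432.
Probability = 1 − 3432/15504 = 12072/15504 = 503/646.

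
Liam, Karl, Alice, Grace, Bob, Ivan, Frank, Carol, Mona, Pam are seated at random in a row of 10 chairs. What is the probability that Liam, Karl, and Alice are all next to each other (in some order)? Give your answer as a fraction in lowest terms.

There are 10! = 3628800 arrangements.
Treat the three as one block: 8! placements × 3! orders within the block = 40320·6 = 241920.
Probability = 241920/3628800 = 1/15.

1/15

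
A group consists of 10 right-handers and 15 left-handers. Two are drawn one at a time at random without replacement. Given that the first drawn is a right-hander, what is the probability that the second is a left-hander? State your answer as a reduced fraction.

5/8

After removing one right-hander, 24 remain: 9 right-handers and 15 left-handers.
So the probability the next is a left-hander is 15/24 = 5/8.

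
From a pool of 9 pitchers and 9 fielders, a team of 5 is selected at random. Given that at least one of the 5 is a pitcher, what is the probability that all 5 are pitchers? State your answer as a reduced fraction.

1/67

Work in counts. Selections with at least one pitcher: C(18,5) − C(9,5) = 8568 − 126 = 8442.
Of those, selections where all 5 are pitchers: C(9,5) = 126.
Conditional probability = 126/8442 = 1/67.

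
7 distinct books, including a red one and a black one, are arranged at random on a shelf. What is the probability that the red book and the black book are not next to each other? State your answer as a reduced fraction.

There are 7! = 5040 arrangements.
Arrangements with the red book and the black book adjacent: 2·6! = 1440.
So not adjacent: 5040 − 1440 = 3600, probability 3600/5040 = 5/7.

5/7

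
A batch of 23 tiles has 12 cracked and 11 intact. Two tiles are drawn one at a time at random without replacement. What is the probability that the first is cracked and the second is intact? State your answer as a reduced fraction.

6/23

Multiply the conditional probabilities at each draw: 12/23 · 11/22 = 132/506 = 6/23.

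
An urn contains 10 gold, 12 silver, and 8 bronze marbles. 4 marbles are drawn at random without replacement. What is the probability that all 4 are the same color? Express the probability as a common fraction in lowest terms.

155/5481

There are C(30,4) = 27405 ways to draw 4 marbles.
All same color: C(10,4) + C(12,4) + C(8,4) = 210 + 495 + 70 = 775.
Probability = 775/27405 = 155/5481.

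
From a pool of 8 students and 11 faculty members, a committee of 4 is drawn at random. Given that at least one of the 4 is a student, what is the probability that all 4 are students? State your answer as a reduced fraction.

Work in counts. Selections with at least one student: C(19,4) − C(11,4) = 3876 − 330 = 3546.
Of those, selections where all 4 are students: C(8,4) = 70.
Conditional probability = 70/3546 = 35/1773.

35/1773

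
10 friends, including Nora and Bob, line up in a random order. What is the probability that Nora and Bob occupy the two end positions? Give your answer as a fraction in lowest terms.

1/45

There are 10! = 3628800 arrangements.
Place Nora and Bob at the ends in 2 ways, arrange the remaining 8 in 8! = 40320 ways: 2·40320 = 80640.
Probability = 80640/3628800 = 1/45.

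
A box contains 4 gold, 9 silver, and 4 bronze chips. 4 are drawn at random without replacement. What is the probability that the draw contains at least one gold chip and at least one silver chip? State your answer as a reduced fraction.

There are C(17,4) = 2380 possible draws.
By inclusion-exclusion on the complements, draws missing all gold or all silver: C(13,4) + C(8,4) − C(4,4) = 715 + 70 − 1 = 784.
So draws with at least one of each: 2380 − 784 = 1596, probability 1596/2380 = 57/85.

57/85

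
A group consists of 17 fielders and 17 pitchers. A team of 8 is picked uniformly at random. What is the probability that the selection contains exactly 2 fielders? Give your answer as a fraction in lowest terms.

24752/267003

The sample space is all 8-subsets of the 34: C(34,8) = 18156204.
Selections with exactly 2 fielders: choose 2 of the 17 fielders and 6 of the 17 pitchers, C(17,2)·C(17,6) = 136·12376 = 1683136.
Probability = 1683136/18156204 = 24752/267003.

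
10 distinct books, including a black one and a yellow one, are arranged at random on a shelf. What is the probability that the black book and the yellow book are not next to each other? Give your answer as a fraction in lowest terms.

There are 10! = 3628800 arrangements.
Arrangements with the black book and the yellow book adjacent: 2·9! = 725760.
So not adjacent: 3628800 − 725760 = 2903040, probability 2903040/3628800 = 4/5.

4/5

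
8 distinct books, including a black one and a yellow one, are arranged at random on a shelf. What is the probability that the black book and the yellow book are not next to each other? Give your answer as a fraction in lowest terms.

There are 8! = 40320 arrangements.
Arrangements with the black book and the yellow book adjacent: 2·7! = 10080.
So not adjacent: 40320 − 10080 = 30240, probability 30240/40320 = 3/4.

3/4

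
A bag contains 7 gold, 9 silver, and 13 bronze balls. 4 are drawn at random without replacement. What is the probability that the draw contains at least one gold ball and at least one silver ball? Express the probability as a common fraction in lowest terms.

586/1131

There are C(29,4) = 23751 possible draws.
By inclusion-exclusion on the complements, draws missing all gold or all silver: C(22,4) + C(20,4) − C(13,4) = 7315 + 4845 − 715 = 11445.
So draws with at least one of each: 23751 − 11445 = 12306, probability 12306/23751 = 586/1131.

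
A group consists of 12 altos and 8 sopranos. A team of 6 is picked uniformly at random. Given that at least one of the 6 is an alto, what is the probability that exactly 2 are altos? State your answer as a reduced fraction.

1155/9683

Work in counts. Selections with at least one alto: C(20,6) − C(8,6) = 38760 − 28 = 38732.
Of those, selections where exactly 2 are altos: C(12,2)·C(8,4) = 66·70 = 4620.
Conditional probability = 4620/38732 = 1155/9683.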